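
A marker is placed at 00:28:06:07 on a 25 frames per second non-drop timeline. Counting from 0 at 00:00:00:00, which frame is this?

42157

Total seconds to the label: (0 × 3600 + 28 × 60 + 6) = 1686.
Frame index = 1686 × 25 + 7 = 42157.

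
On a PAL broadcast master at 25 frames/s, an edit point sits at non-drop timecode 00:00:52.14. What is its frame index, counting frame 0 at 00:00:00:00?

1314

Total seconds to the label: (0 × 3600 + 0 × 60 + 52) = 52.
Frame index = 52 × 25 + 14 = 1314.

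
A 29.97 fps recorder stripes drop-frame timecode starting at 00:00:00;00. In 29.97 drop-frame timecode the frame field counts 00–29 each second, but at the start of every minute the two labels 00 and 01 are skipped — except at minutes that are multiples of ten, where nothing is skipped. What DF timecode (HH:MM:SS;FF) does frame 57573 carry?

Each 10-minute DF block holds 10 × 60 × 30 − 9 × 2 = 17982 frames. 57573 ÷ 17982 → 3 full blocks, remainder 3627.
Within the partial block the first minute is 1800 frames and each further minute 1798, so 2 further minute boundaries passed. Total skipped labels = 18 × 3 + 2 × 2 = 58.
Non-drop label index = 57573 + 58 = 57631; at 30 labels/s that is 00:32:01:01, i.e. DF 00:32:01;01.

00:32:01;01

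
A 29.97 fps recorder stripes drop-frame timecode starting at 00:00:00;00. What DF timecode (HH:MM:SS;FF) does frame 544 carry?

00:00:18;04

Each 10-minute DF block holds 10 × 60 × 30 − 9 × 2 = 17982 frames. 544 ÷ 17982 → 0 full blocks, remainder 544.
Within the partial block the first minute is 1800 frames and each further minute 1798, so 0 further minute boundaries passed. Total skipped labels = 18 × 0 + 2 × 0 = 0.
Non-drop label index = 544 + 0 = 544; at 30 labels/s that is 00:00:18:04, i.e. DF 00:00:18;04.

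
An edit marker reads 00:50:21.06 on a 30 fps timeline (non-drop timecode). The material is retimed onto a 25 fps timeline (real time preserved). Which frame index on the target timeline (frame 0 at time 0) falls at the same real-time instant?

Source frame index: (0×3600 + 50×60 + 21) × 30 + 6 = 90636.
Real time: 90636 / (30) = 15106/5 s.
Target frame: (15106/5) × (25) = 75530.

frame 75530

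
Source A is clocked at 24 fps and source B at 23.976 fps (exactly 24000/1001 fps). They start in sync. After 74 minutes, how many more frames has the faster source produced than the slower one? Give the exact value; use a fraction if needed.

74 min = 4440 s.
A emits 24 × 4440 = 106560 frames; B emits 24000/1001 × 4440 = 106560000/1001.
Difference = 106560/1001 frames (≈ 106.4535); B is behind A.

106560/1001 frames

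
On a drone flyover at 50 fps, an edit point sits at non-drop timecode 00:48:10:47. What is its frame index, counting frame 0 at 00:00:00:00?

Total seconds to the label: (0 × 3600 + 48 × 60 + 10) = 2890.
Frame index = 2890 × 50 + 47 = 144547.

144547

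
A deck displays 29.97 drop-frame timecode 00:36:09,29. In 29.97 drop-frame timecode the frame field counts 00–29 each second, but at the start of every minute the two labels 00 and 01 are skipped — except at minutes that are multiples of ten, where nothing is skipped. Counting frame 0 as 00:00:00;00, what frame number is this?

Complete 10-minute blocks: 3, each 17982 frames → 53946.
Remaining 6 whole minutes in the current block: 1800 + 5 × 1798 = 10790 frames.
Within the current minute: 9 × 30 + 29 − 2 = 297 (labels ;00/;01 skipped at this minute). Total = 53946 + 10790 + 297 = 65033.

65033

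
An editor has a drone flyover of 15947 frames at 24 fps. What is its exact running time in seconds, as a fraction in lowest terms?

15947/24 seconds

Running time = 15947 ÷ (24) = 15947 × 1/24 = 15947/24 s.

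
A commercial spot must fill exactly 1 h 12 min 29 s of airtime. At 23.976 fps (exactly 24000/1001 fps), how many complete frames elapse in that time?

104271 frames

1 h 12 min 29 s = 4349 s.
Frames = 4349 × 24000/1001 = 104376000/1001 ≈ 104271.7283.
Complete frames: 104271.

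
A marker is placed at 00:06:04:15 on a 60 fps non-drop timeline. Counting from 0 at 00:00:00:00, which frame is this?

21855

Total seconds to the label: (0 × 3600 + 6 × 60 + 4) = 364.
Frame index = 364 × 60 + 15 = 21855.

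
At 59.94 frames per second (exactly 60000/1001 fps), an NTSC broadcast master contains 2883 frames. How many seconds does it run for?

Running time = 2883 / (60000/1001) = 48.09805 s.

48.09805 seconds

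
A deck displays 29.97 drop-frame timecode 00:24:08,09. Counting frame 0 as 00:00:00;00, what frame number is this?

As if non-drop at 30 labels/s: (0 × 3600 + 24 × 60 + 8) × 30 + 9 = 43449.
Minute boundaries passed: 24; those not divisible by 10: 24 − 2 = 22; dropped labels = 2 × 22 = 44.
Actual frame index = 43449 − 44 = 43405.

43405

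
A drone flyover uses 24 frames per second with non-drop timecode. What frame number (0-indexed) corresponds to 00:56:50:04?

Total seconds to the label: (0 × 3600 + 56 × 60 + 50) = 3410.
Frame index = 3410 × 24 + 4 = 81844.

81844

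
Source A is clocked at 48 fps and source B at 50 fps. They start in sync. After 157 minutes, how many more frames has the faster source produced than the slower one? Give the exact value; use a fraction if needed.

157 min = 9420 s.
A emits 48 × 9420 = 452160 frames; B emits 50 × 9420 = 471000.
Difference = 18840 frames; B is ahead of A.

18840 frames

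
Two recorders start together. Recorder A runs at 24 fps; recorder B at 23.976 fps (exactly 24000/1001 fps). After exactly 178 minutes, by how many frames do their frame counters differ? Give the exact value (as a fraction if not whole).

256320/1001 frames

178 min = 10680 s.
A emits 24 × 10680 = 256320 frames; B emits 24000/1001 × 10680 = 256320000/1001.
Difference = 256320/1001 frames (≈ 256.0639); B is behind A.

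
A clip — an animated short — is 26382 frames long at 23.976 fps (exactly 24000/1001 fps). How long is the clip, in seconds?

Running time = 26382 / (24000/1001) = 1100.34925 s.

1100.34925 seconds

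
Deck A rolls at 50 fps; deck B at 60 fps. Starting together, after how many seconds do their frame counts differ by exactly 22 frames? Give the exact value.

2.2 seconds

The gap grows by |60 − 50| = 10 frames per second.
Time for a 22-frame gap: 22 ÷ (10) = 2.2 s.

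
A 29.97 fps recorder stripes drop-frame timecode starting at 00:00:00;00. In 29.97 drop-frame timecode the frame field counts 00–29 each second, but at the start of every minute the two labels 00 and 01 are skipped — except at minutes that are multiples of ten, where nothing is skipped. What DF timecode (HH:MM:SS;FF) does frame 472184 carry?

04:22:35;06

Each 10-minute DF block holds 10 × 60 × 30 − 9 × 2 = 17982 frames. 472184 ÷ 17982 → 26 full blocks, remainder 4652.
Within the partial block the first minute is 1800 frames and each further minute 1798, so 2 further minute boundaries passed. Total skipped labels = 18 × 26 + 2 × 2 = 472.
Non-drop label index = 472184 + 472 = 472656; at 30 labels/s that is 04:22:35:06, i.e. DF 04:22:35;06.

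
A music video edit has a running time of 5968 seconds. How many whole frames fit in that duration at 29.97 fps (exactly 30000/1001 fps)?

Frames = 5968 × 30000/1001 = 179040000/1001 ≈ 178861.1389.
Complete frames: 178861.

178861 frames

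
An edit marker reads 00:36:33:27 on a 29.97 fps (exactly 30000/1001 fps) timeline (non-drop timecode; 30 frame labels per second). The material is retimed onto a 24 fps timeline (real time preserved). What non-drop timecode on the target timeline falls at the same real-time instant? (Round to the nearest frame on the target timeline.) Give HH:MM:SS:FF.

Source frame index: (0×3600 + 36×60 + 33) × 30 + 27 = 65817.
Real time: 65817 / (30000/1001) = 21960939/10000 s.
Target frame: (21960939/10000) × (24) = 65882817/1250 ≈ 52706.254 → 52706.
At 24 labels/s: frame 52706 → 00:36:36:02.

00:36:36:02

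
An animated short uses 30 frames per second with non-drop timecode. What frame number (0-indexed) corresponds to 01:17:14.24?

139044

Total seconds to the label: (1 × 3600 + 17 × 60 + 14) = 4634.
Frame index = 4634 × 30 + 24 = 139044.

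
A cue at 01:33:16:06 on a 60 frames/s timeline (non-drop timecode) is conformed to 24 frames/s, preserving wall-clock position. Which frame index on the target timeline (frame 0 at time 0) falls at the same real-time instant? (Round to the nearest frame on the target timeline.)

frame 134306

Source frame index: (1×3600 + 33×60 + 16) × 60 + 6 = 335766.
Real time: 335766 / (60) = 55961/10 s.
Target frame: (55961/10) × (24) = 671532/5 ≈ 134306.400 → 134306.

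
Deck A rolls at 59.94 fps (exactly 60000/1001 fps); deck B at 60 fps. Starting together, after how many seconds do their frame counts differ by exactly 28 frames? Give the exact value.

7007/15 seconds

The gap grows by |60 − 60000/1001| = 60/1001 frames per second.
Time for a 28-frame gap: 28 ÷ (60/1001) = 7007/15 s.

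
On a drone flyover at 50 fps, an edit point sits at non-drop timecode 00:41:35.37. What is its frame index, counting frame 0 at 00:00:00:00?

Total seconds to the label: (0 × 3600 + 41 × 60 + 35) = 2495.
Frame index = 2495 × 50 + 37 = 124787.

124787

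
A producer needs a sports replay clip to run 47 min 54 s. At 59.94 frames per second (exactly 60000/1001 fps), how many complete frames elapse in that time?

47 min 54 s = 2874 s.
Frames = 2874 × 60000/1001 = 172440000/1001 ≈ 172267.7323.
Complete frames: 172267.

172267 frames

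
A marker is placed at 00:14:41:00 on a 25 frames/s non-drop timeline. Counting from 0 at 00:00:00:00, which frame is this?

Total seconds to the label: (0 × 3600 + 14 × 60 + 41) = 881.
Frame index = 881 × 25 + 0 = 22025.

22025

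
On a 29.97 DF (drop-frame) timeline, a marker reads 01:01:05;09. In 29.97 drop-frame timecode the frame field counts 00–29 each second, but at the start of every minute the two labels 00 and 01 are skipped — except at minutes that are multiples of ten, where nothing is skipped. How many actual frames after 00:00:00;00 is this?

As if non-drop at 30 labels/s: (1 × 3600 + 1 × 60 + 5) × 30 + 9 = 109959.
Minute boundaries passed: 61; those not divisible by 10: 61 − 6 = 55; dropped labels = 2 × 55 = 110.
Actual frame index = 109959 − 110 = 109849.

109849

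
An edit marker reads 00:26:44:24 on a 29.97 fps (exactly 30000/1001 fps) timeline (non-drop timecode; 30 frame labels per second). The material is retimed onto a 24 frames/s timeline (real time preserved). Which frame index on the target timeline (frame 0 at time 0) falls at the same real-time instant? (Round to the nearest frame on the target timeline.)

Source frame index: (0×3600 + 26×60 + 44) × 30 + 24 = 48144.
Real time: 48144 / (30000/1001) = 1004003/625 s.
Target frame: (1004003/625) × (24) = 24096072/625 ≈ 38553.715 → 38554.

frame 38554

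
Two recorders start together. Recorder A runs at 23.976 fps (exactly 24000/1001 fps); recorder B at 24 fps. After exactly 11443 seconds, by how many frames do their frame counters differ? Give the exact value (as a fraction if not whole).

A emits 24000/1001 × 11443 = 274632000/1001 frames; B emits 24 × 11443 = 274632.
Difference = 274632/1001 frames (≈ 274.3576); B is ahead of A.

274632/1001 frames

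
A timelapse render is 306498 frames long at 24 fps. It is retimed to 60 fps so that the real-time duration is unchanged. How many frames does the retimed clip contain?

766245 frames

Target frames = source frames × (target rate / source rate) = 306498 × (60)/(24) = 306498 × 5/2 = 766245.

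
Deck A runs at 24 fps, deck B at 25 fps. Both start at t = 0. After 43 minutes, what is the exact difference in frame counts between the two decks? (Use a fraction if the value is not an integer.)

43 min = 2580 s.
A emits 24 × 2580 = 61920 frames; B emits 25 × 2580 = 64500.
Difference = 2580 frames; B is ahead of A.

2580 frames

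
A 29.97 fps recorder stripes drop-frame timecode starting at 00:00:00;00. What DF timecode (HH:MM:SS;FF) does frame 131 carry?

00:00:04;11

Each 10-minute DF block holds 10 × 60 × 30 − 9 × 2 = 17982 frames. 131 ÷ 17982 → 0 full blocks, remainder 131.
Within the partial block the first minute is 1800 frames and each further minute 1798, so 0 further minute boundaries passed. Total skipped labels = 18 × 0 + 2 × 0 = 0.
Non-drop label index = 131 + 0 = 131; at 30 labels/s that is 00:00:04:11, i.e. DF 00:00:04;11.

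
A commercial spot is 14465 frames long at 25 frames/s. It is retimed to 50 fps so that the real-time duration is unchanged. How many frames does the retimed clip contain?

Target frames = source frames × (target rate / source rate) = 14465 × (50)/(25) = 14465 × 2 = 28930.

28930 frames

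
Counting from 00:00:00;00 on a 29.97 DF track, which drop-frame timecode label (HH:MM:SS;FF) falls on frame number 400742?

Each 10-minute DF block holds 10 × 60 × 30 − 9 × 2 = 17982 frames. 400742 ÷ 17982 → 22 full blocks, remainder 5138.
Within the partial block the first minute is 1800 frames and each further minute 1798, so 2 further minute boundaries passed. Total skipped labels = 18 × 22 + 2 × 2 = 400.
Non-drop label index = 400742 + 400 = 401142; at 30 labels/s that is 03:42:51:12, i.e. DF 03:42:51;12.

03:42:51;12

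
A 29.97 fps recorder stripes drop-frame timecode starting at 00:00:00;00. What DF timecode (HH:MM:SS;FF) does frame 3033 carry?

Ten DF minutes hold 17982 frames, so frame 3033 lies in block 0 (frames 0–17981) with 3033 frames into that block.
The block's first minute is 1800 frames and the rest 1798 each; 3033 frames reaches minute 1, so 0 × 18 + 1 × 2 = 2 labels have been skipped so far.
Adding those back, label number 3033 + 2 = 3035 at 30 labels/s is 101 s + 5 f = 0 h 1 min 41 s frame 5, i.e. 00:01:41;05.

00:01:41;05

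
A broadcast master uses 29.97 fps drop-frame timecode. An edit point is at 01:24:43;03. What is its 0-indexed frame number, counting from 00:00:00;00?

As if non-drop at 30 labels/s: (1 × 3600 + 24 × 60 + 43) × 30 + 3 = 152493.
Minute boundaries passed: 84; those not divisible by 10: 84 − 8 = 76; dropped labels = 2 × 76 = 152.
Actual frame index = 152493 − 152 = 152341.

152341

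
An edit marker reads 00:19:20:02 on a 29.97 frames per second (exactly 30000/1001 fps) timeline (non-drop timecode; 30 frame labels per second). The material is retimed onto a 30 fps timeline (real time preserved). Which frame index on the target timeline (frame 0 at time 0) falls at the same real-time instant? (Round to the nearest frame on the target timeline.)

frame 34837

Source frame index: (0×3600 + 19×60 + 20) × 30 + 2 = 34802.
Real time: 34802 / (30000/1001) = 17418401/15000 s.
Target frame: (17418401/15000) × (30) = 17418401/500 ≈ 34836.802 → 34837.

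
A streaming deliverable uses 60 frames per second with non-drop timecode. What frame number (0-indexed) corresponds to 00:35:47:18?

128838

Total seconds to the label: (0 × 3600 + 35 × 60 + 47) = 2147.
Frame index = 2147 × 60 + 18 = 128838.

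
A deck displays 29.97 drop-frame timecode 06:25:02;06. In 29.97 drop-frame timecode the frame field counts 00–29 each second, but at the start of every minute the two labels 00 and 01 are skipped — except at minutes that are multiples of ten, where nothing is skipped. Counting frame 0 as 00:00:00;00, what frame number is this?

As if non-drop at 30 labels/s: (6 × 3600 + 25 × 60 + 2) × 30 + 6 = 693066.
Minute boundaries passed: 385; those not divisible by 10: 385 − 38 = 347; dropped labels = 2 × 347 = 694.
Actual frame index = 693066 − 694 = 692372.

692372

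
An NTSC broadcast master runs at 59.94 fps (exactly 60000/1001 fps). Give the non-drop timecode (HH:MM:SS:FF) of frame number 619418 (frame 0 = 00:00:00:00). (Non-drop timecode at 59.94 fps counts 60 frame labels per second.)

02:52:03:38

619418 ÷ 60 = 10323 full seconds, remainder 38 frames.
10323 s = 2 h 52 min 3 s.
Timecode: 02:52:03:38.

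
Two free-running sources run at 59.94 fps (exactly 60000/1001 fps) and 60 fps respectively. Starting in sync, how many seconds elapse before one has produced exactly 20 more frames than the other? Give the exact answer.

1001/3 seconds

The gap grows by |60 − 60000/1001| = 60/1001 frames per second.
Time for a 20-frame gap: 20 ÷ (60/1001) = 1001/3 s.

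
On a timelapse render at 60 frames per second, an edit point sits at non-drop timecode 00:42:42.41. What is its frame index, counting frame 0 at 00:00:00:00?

Total seconds to the label: (0 × 3600 + 42 × 60 + 42) = 2562.
Frame index = 2562 × 60 + 41 = 153761.

153761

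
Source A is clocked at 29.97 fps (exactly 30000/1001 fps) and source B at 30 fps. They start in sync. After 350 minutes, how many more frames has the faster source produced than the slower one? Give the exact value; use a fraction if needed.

90000/143 frames

350 min = 21000 s.
A emits 30000/1001 × 21000 = 90000000/143 frames; B emits 30 × 21000 = 630000.
Difference = 90000/143 frames (≈ 629.3706); B is ahead of A.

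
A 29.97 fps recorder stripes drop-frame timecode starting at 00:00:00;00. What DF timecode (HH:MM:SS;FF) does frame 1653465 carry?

15:19:30;21

Each 10-minute DF block holds 10 × 60 × 30 − 9 × 2 = 17982 frames. 1653465 ÷ 17982 → 91 full blocks, remainder 17103.
Within the partial block the first minute is 1800 frames and each further minute 1798, so 9 further minute boundaries passed. Total skipped labels = 18 × 91 + 2 × 9 = 1656.
Non-drop label index = 1653465 + 1656 = 1655121; at 30 labels/s that is 15:19:30:21, i.e. DF 15:19:30;21.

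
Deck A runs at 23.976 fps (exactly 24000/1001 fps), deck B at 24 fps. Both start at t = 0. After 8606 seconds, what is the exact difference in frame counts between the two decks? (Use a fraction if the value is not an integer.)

15888/77 frames

A emits 24000/1001 × 8606 = 15888000/77 frames; B emits 24 × 8606 = 206544.
Difference = 15888/77 frames (≈ 206.3377); B is ahead of A.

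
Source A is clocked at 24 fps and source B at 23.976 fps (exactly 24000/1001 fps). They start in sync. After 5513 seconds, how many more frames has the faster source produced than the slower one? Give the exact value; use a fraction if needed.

132312/1001 frames

A emits 24 × 5513 = 132312 frames; B emits 24000/1001 × 5513 = 132312000/1001.
Difference = 132312/1001 frames (≈ 132.1798); B is behind A.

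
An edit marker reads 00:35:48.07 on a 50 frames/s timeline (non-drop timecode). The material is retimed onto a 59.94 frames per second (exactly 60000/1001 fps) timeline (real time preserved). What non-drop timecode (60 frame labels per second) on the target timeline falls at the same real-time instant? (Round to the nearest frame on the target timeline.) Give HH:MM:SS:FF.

Source frame index: (0×3600 + 35×60 + 48) × 50 + 7 = 107407.
Real time: 107407 / (50) = 107407/50 s.
Target frame: (107407/50) × (60000/1001) = 128888400/1001 ≈ 128759.640 → 128760.
At 60 labels/s: frame 128760 → 00:35:46:00.

00:35:46:00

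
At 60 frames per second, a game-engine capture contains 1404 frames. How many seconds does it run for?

Running time = 1404 / (60) = 23.4 s.

23.4 seconds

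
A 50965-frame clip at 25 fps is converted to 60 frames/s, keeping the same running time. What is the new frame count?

Target frames = source frames × (target rate / source rate) = 50965 × (60)/(25) = 50965 × 12/5 = 122316.

122316 frames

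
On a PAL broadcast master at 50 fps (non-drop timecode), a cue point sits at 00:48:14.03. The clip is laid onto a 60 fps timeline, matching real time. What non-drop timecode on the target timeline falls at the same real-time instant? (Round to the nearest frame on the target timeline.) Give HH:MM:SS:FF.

Source frame index: (0×3600 + 48×60 + 14) × 50 + 3 = 144703.
Real time: 144703 / (50) = 144703/50 s.
Target frame: (144703/50) × (60) = 868218/5 ≈ 173643.600 → 173644.
At 60 labels/s: frame 173644 → 00:48:14:04.

00:48:14:04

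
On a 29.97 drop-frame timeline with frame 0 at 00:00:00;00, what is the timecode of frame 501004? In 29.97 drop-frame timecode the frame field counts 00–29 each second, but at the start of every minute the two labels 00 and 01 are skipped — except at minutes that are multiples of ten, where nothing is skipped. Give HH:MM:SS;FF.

04:38:36;26

Each 10-minute DF block holds 10 × 60 × 30 − 9 × 2 = 17982 frames. 501004 ÷ 17982 → 27 full blocks, remainder 15490.
Within the partial block the first minute is 1800 frames and each further minute 1798, so 8 further minute boundaries passed. Total skipped labels = 18 × 27 + 2 × 8 = 502.
Non-drop label index = 501004 + 502 = 501506; at 30 labels/s that is 04:38:36:26, i.e. DF 04:38:36;26.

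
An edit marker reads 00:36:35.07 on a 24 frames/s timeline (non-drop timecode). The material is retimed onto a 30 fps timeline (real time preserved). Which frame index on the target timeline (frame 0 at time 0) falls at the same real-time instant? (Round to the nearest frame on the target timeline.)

Source frame index: (0×3600 + 36×60 + 35) × 24 + 7 = 52687.
Real time: 52687 / (24) = 52687/24 s.
Target frame: (52687/24) × (30) = 263435/4 ≈ 65858.750 → 65859.

frame 65859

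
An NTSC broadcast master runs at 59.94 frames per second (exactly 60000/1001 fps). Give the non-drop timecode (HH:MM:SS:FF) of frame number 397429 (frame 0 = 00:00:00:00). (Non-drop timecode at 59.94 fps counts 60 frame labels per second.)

397429 ÷ 60 = 6623 full seconds, remainder 49 frames.
6623 s = 1 h 50 min 23 s.
Timecode: 01:50:23:49.

01:50:23:49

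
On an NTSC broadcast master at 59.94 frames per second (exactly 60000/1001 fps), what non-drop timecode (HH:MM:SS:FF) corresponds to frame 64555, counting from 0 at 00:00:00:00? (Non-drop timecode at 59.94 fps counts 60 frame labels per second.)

00:17:55:55

64555 ÷ 60 = 1075 full seconds, remainder 55 frames.
1075 s = 0 h 17 min 55 s.
Timecode: 00:17:55:55.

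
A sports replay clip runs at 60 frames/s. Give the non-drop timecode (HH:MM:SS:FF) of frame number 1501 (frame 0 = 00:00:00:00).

00:00:25:01

1501 ÷ 60 = 25 full seconds, remainder 1 frame.
25 s = 0 h 0 min 25 s.
Timecode: 00:00:25:01.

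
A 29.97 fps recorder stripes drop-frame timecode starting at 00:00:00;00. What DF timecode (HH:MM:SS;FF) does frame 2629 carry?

Each 10-minute DF block holds 10 × 60 × 30 − 9 × 2 = 17982 frames. 2629 ÷ 17982 → 0 full blocks, remainder 2629.
Within the partial block the first minute is 1800 frames and each further minute 1798, so 1 further minute boundary passed. Total skipped labels = 18 × 0 + 2 × 1 = 2.
Non-drop label index = 2629 + 2 = 2631; at 30 labels/s that is 00:01:27:21, i.e. DF 00:01:27;21.

00:01:27;21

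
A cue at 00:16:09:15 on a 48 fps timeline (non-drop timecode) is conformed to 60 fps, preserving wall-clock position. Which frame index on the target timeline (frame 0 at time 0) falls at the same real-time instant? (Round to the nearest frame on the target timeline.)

Source frame index: (0×3600 + 16×60 + 9) × 48 + 15 = 46527.
Real time: 46527 / (48) = 15509/16 s.
Target frame: (15509/16) × (60) = 232635/4 ≈ 58158.750 → 58159.

frame 58159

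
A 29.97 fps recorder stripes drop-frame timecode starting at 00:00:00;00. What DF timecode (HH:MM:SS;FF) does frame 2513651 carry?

23:17:52;07

Ten DF minutes hold 17982 frames, so frame 2513651 lies in block 139 (frames 2499498–2517479) with 14153 frames into that block.
The block's first minute is 1800 frames and the rest 1798 each; 14153 frames reaches minute 7, so 139 × 18 + 7 × 2 = 2516 labels have been skipped so far.
Adding those back, label number 2513651 + 2516 = 2516167 at 30 labels/s is 83872 s + 7 f = 23 h 17 min 52 s frame 7, i.e. 23:17:52;07.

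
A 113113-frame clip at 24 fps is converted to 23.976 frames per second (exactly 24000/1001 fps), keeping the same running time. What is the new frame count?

113000 frames

Target frames = source frames × (target rate / source rate) = 113113 × (24000/1001)/(24) = 113113 × 1000/1001 = 113000.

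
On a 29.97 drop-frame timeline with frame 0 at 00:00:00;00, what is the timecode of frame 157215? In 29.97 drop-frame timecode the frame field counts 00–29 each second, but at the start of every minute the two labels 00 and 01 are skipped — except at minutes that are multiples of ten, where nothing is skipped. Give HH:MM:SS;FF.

01:27:25;23

Ten DF minutes hold 17982 frames, so frame 157215 lies in block 8 (frames 143856–161837) with 13359 frames into that block.
The block's first minute is 1800 frames and the rest 1798 each; 13359 frames reaches minute 7, so 8 × 18 + 7 × 2 = 158 labels have been skipped so far.
Adding those back, label number 157215 + 158 = 157373 at 30 labels/s is 5245 s + 23 f = 1 h 27 min 25 s frame 23, i.e. 01:27:25;23.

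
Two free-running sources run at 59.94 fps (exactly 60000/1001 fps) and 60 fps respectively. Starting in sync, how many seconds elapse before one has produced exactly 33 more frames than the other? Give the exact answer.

550.55 seconds

The gap grows by |60 − 60000/1001| = 60/1001 frames per second.
Time for a 33-frame gap: 33 ÷ (60/1001) = 550.55 s.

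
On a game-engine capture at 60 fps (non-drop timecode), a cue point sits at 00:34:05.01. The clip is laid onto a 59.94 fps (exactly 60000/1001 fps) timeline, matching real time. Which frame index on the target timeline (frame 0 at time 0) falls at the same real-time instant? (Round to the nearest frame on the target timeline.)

Source frame index: (0×3600 + 34×60 + 5) × 60 + 1 = 122701.
Real time: 122701 / (60) = 122701/60 s.
Target frame: (122701/60) × (60000/1001) = 122701000/1001 ≈ 122578.422 → 122578.

frame 122578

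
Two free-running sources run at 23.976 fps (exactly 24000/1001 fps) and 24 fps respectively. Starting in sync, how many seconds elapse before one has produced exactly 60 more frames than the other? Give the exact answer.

The gap grows by |24 − 24000/1001| = 24/1001 frames per second.
Time for a 60-frame gap: 60 ÷ (24/1001) = 2502.5 s.

2502.5 seconds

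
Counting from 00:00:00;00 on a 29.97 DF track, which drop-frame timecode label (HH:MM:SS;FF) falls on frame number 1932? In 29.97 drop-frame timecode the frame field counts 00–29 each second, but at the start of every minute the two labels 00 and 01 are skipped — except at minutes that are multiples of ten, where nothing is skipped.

00:01:04;14

Each 10-minute DF block holds 10 × 60 × 30 − 9 × 2 = 17982 frames. 1932 ÷ 17982 → 0 full blocks, remainder 1932.
Within the partial block the first minute is 1800 frames and each further minute 1798, so 1 further minute boundary passed. Total skipped labels = 18 × 0 + 2 × 1 = 2.
Non-drop label index = 1932 + 2 = 1934; at 30 labels/s that is 00:01:04:14, i.e. DF 00:01:04;14.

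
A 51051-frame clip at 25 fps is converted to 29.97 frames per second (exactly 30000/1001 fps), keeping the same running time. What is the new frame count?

61200 frames

Target frames = source frames × (target rate / source rate) = 51051 × (30000/1001)/(25) = 51051 × 1200/1001 = 61200.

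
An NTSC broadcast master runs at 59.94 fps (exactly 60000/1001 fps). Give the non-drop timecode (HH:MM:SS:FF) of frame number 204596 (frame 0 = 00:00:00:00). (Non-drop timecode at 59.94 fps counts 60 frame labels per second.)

00:56:49:56

204596 ÷ 60 = 3409 full seconds, remainder 56 frames.
3409 s = 0 h 56 min 49 s.
Timecode: 00:56:49:56.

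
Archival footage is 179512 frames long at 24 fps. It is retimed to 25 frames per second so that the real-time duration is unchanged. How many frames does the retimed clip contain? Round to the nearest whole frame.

Frames at target rate = 179512 × (25) / (24) = 560975/3 ≈ 186991.667.
Nearest whole frame: 186992.

186992 frames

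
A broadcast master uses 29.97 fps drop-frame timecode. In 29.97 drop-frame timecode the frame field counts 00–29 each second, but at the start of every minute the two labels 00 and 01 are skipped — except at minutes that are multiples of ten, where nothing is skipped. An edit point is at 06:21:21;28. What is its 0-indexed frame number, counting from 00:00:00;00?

Complete 10-minute blocks: 38, each 17982 frames → 683316.
Remaining 1 whole minute in the current block: 1800 + 0 × 1798 = 1800 frames.
Within the current minute: 21 × 30 + 28 − 2 = 656 (labels ;00/;01 skipped at this minute). Total = 683316 + 1800 + 656 = 685772.

685772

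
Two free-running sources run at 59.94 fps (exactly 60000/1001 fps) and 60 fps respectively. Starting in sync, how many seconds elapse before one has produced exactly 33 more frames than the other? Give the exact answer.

550.55 seconds

The gap grows by |60 − 60000/1001| = 60/1001 frames per second.
Time for a 33-frame gap: 33 ÷ (60/1001) = 550.55 s.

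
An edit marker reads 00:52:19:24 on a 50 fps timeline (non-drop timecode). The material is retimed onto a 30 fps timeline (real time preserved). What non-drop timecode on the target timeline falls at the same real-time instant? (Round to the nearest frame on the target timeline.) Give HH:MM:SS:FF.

00:52:19:14

Source frame index: (0×3600 + 52×60 + 19) × 50 + 24 = 156974.
Real time: 156974 / (50) = 78487/25 s.
Target frame: (78487/25) × (30) = 470922/5 ≈ 94184.400 → 94184.
At 30 labels/s: frame 94184 → 00:52:19:14.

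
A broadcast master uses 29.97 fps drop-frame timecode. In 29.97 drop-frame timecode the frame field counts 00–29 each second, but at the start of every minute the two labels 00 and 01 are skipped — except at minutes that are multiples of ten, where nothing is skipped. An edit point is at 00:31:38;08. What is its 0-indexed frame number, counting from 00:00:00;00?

56892

Complete 10-minute blocks: 3, each 17982 frames → 53946.
Remaining 1 whole minute in the current block: 1800 + 0 × 1798 = 1800 frames.
Within the current minute: 38 × 30 + 8 − 2 = 1146 (labels ;00/;01 skipped at this minute). Total = 53946 + 1800 + 1146 = 56892.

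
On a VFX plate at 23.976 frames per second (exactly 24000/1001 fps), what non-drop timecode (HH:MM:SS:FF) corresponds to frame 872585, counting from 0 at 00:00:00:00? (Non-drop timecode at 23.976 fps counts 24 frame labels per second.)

872585 ÷ 24 = 36357 full seconds, remainder 17 frames.
36357 s = 10 h 5 min 57 s.
Timecode: 10:05:57:17.

10:05:57:17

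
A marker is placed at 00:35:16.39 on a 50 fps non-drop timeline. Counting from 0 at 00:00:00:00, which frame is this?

Total seconds to the label: (0 × 3600 + 35 × 60 + 16) = 2116.
Frame index = 2116 × 50 + 39 = 105839.

frame 105839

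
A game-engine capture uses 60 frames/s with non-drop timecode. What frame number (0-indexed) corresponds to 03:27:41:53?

frame 747713

Total seconds to the label: (3 × 3600 + 27 × 60 + 41) = 12461.
Frame index = 12461 × 60 + 53 = 747713.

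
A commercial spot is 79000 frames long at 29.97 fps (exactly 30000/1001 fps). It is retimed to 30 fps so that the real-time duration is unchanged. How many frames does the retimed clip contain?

Target frames = source frames × (target rate / source rate) = 79000 × (30)/(30000/1001) = 79000 × 1001/1000 = 79079.

79079 frames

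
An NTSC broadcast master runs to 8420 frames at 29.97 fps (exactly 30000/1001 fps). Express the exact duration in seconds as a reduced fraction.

Running time = 8420 ÷ (30000/1001) = 8420 × 1001/30000 = 421421/1500 s.

421421/1500 seconds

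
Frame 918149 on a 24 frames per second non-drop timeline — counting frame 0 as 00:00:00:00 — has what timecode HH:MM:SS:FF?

918149 ÷ 24 = 38256 full seconds, remainder 5 frames.
38256 s = 10 h 37 min 36 s.
Timecode: 10:37:36:05.

10:37:36:05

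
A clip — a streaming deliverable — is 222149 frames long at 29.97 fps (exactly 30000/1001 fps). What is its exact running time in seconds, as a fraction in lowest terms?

222371149/30000 seconds

Running time = 222149 ÷ (30000/1001) = 222149 × 1001/30000 = 222371149/30000 s.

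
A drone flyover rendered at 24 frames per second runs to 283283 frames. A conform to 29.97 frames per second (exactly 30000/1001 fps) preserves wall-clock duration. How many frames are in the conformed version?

Target frames = source frames × (target rate / source rate) = 283283 × (30000/1001)/(24) = 283283 × 1250/1001 = 353750.

353750 frames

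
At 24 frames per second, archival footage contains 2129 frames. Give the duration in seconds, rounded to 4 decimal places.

Running time = 2129 × 1/24 = 2129/24 s ≈ 88.7083 s.

88.7083 seconds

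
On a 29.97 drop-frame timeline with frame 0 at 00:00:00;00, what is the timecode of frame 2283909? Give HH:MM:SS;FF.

21:10:06;15

Ten DF minutes hold 17982 frames, so frame 2283909 lies in block 127 (frames 2283714–2301695) with 195 frames into that block.
The block's first minute is 1800 frames and the rest 1798 each; 195 frames reaches minute 0, so 127 × 18 + 0 × 2 = 2286 labels have been skipped so far.
Adding those back, label number 2283909 + 2286 = 2286195 at 30 labels/s is 76206 s + 15 f = 21 h 10 min 6 s frame 15, i.e. 21:10:06;15.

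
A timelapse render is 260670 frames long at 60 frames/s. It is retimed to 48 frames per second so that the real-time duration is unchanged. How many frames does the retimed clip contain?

Target frames = source frames × (target rate / source rate) = 260670 × (48)/(60) = 260670 × 4/5 = 208536.

208536 frames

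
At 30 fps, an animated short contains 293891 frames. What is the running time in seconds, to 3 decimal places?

Running time = 293891 × 1/30 = 293891/30 s ≈ 9796.367 s.

9796.367 seconds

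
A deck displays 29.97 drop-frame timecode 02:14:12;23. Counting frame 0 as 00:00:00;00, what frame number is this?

241341

Complete 10-minute blocks: 13, each 17982 frames → 233766.
Remaining 4 whole minutes in the current block: 1800 + 3 × 1798 = 7194 frames.
Within the current minute: 12 × 30 + 23 − 2 = 381 (labels ;00/;01 skipped at this minute). Total = 233766 + 7194 + 381 = 241341.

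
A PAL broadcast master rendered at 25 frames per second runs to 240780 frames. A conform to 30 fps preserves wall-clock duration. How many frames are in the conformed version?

Target frames = source frames × (target rate / source rate) = 240780 × (30)/(25) = 240780 × 6/5 = 288936.

288936 frames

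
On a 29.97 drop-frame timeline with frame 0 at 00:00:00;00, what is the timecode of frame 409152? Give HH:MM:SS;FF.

03:47:32;02

Each 10-minute DF block holds 10 × 60 × 30 − 9 × 2 = 17982 frames. 409152 ÷ 17982 → 22 full blocks, remainder 13548.
Within the partial block the first minute is 1800 frames and each further minute 1798, so 7 further minute boundaries passed. Total skipped labels = 18 × 22 + 2 × 7 = 410.
Non-drop label index = 409152 + 410 = 409562; at 30 labels/s that is 03:47:32:02, i.e. DF 03:47:32;02.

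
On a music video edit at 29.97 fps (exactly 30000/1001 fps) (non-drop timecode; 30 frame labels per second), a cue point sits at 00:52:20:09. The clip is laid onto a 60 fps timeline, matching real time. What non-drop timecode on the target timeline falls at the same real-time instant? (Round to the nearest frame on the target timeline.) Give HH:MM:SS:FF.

Source frame index: (0×3600 + 52×60 + 20) × 30 + 9 = 94209.
Real time: 94209 / (30000/1001) = 31434403/10000 s.
Target frame: (31434403/10000) × (60) = 94303209/500 ≈ 188606.418 → 188606.
At 60 labels/s: frame 188606 → 00:52:23:26.

00:52:23:26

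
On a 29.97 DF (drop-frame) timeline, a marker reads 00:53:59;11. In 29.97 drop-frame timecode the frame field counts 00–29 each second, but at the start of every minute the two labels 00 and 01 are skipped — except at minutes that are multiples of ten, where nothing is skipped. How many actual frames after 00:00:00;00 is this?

97085

As if non-drop at 30 labels/s: (0 × 3600 + 53 × 60 + 59) × 30 + 11 = 97181.
Minute boundaries passed: 53; those not divisible by 10: 53 − 5 = 48; dropped labels = 2 × 48 = 96.
Actual frame index = 97181 − 96 = 97085.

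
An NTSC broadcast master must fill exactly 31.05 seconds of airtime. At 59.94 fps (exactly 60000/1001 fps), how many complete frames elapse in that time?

Frames = 31.05 × 60000/1001 = 1863000/1001 ≈ 1861.1389.
Complete frames: 1861.

1861 frames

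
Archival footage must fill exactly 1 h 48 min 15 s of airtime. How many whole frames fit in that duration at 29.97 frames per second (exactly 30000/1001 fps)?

1 h 48 min 15 s = 6495 s.
Frames = 6495 × 30000/1001 = 194850000/1001 ≈ 194655.3447.
Complete frames: 194655.

194655 frames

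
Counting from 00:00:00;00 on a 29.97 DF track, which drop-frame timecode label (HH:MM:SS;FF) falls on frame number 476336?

Ten DF minutes hold 17982 frames, so frame 476336 lies in block 26 (frames 467532–485513) with 8804 frames into that block.
The block's first minute is 1800 frames and the rest 1798 each; 8804 frames reaches minute 4, so 26 × 18 + 4 × 2 = 476 labels have been skipped so far.
Adding those back, label number 476336 + 476 = 476812 at 30 labels/s is 15893 s + 22 f = 4 h 24 min 53 s frame 22, i.e. 04:24:53;22.

04:24:53;22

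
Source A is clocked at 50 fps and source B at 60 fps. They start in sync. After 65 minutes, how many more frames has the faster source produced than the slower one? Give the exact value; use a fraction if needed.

65 min = 3900 s.
A emits 50 × 3900 = 195000 frames; B emits 60 × 3900 = 234000.
Difference = 39000 frames; B is ahead of A.

39000 frames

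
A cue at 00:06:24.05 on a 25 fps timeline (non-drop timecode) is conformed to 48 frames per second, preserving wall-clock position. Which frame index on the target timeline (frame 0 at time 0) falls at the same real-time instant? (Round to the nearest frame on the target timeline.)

Source frame index: (0×3600 + 6×60 + 24) × 25 + 5 = 9605.
Real time: 9605 / (25) = 1921/5 s.
Target frame: (1921/5) × (48) = 92208/5 ≈ 18441.600 → 18442.

frame 18442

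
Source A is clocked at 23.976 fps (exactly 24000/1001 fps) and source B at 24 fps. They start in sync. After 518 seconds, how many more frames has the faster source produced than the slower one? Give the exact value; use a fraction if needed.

1776/143 frames

A emits 24000/1001 × 518 = 1776000/143 frames; B emits 24 × 518 = 12432.
Difference = 1776/143 frames (≈ 12.4196); B is ahead of A.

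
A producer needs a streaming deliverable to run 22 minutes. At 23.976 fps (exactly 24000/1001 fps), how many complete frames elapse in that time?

31648 frames

22 min = 1320 s.
Frames = 1320 × 24000/1001 = 2880000/91 ≈ 31648.3516.
Complete frames: 31648.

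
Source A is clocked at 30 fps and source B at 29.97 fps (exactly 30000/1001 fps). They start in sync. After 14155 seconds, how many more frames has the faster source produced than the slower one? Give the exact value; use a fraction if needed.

A emits 30 × 14155 = 424650 frames; B emits 30000/1001 × 14155 = 424650000/1001.
Difference = 424650/1001 frames (≈ 424.2258); B is behind A.

424650/1001 frames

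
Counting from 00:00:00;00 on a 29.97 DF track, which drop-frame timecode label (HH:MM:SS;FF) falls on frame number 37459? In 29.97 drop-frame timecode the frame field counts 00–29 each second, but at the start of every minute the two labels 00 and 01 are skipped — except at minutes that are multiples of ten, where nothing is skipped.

00:20:49;25

Each 10-minute DF block holds 10 × 60 × 30 − 9 × 2 = 17982 frames. 37459 ÷ 17982 → 2 full blocks, remainder 1495.
Within the partial block the first minute is 1800 frames and each further minute 1798, so 0 further minute boundaries passed. Total skipped labels = 18 × 2 + 2 × 0 = 36.
Non-drop label index = 37459 + 36 = 37495; at 30 labels/s that is 00:20:49:25, i.e. DF 00:20:49;25.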